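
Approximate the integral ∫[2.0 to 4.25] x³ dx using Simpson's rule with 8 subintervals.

f(x) = x³
a = 2.0, b = 4.25, n = 8
h = (b - a)/n = 0.281250

Simpson's rule: (h/3)[f(x₀) + 4f(x₁) + 2f(x₂) + ... + f(xₙ)]

x_0 = 2.0000, f(x_0) = 8.000000, coefficient = 1
x_1 = 2.2812, f(x_1) = 11.871857, coefficient = 4
x_2 = 2.5625, f(x_2) = 16.826416, coefficient = 2
x_3 = 2.8438, f(x_3) = 22.997162, coefficient = 4
x_4 = 3.1250, f(x_4) = 30.517578, coefficient = 2
x_5 = 3.4062, f(x_5) = 39.521149, coefficient = 4
x_6 = 3.6875, f(x_6) = 50.141357, coefficient = 2
x_7 = 3.9688, f(x_7) = 62.511688, coefficient = 4
x_8 = 4.2500, f(x_8) = 76.765625, coefficient = 1

I ≈ (0.281250/3) × 827.343750 = 77.563477
Exact value: 77.563477
Error: 0.000000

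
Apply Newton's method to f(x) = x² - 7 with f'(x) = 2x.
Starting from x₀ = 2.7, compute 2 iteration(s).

f(x) = x² - 7
f'(x) = 2x
x₀ = 2.7

Newton-Raphson formula: x_{n+1} = x_n - f(x_n)/f'(x_n)

Iteration 1:
  f(2.700000) = 0.290000
  f'(2.700000) = 5.400000
  x_1 = 2.700000 - 0.290000/5.400000 = 2.646296
Iteration 2:
  f(2.646296) = 0.002884
  f'(2.646296) = 5.292593
  x_2 = 2.646296 - 0.002884/5.292593 = 2.645751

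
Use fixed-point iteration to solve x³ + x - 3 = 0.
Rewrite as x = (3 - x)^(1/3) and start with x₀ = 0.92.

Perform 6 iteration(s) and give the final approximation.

Equation: x³ + x - 3 = 0
Fixed-point form: x = (3 - x)^(1/3)
x₀ = 0.92

x_1 = g(0.920000) = 1.276501
x_2 = g(1.276501) = 1.198957
x_3 = g(1.198957) = 1.216675
x_4 = g(1.216675) = 1.212672
x_5 = g(1.212672) = 1.213579
x_6 = g(1.213579) = 1.213374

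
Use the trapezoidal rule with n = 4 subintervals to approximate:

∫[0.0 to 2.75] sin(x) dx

f(x) = sin(x)
a = 0.0, b = 2.75, n = 4
h = (b - a)/n = 0.687500

Trapezoidal rule: (h/2)[f(x₀) + 2f(x₁) + 2f(x₂) + ... + f(xₙ)]

x_0 = 0.0000, f(x_0) = 0.000000, coefficient = 1
x_1 = 0.6875, f(x_1) = 0.634607, coefficient = 2
x_2 = 1.3750, f(x_2) = 0.980893, coefficient = 2
x_3 = 2.0625, f(x_3) = 0.881530, coefficient = 2
x_4 = 2.7500, f(x_4) = 0.381661, coefficient = 1

I ≈ (0.687500/2) × 5.375721 = 1.847904
Exact value: 1.924302
Error: 0.076398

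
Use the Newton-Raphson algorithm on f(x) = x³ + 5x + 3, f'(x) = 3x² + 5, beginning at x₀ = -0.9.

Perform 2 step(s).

f(x) = x³ + 5x + 3
f'(x) = 3x² + 5
x₀ = -0.9

Newton-Raphson formula: x_{n+1} = x_n - f(x_n)/f'(x_n)

Iteration 1:
  f(-0.900000) = -2.229000
  f'(-0.900000) = 7.430000
  x_1 = -0.900000 - (-2.229000)/7.430000 = -0.600000
Iteration 2:
  f(-0.600000) = -0.216000
  f'(-0.600000) = 6.080000
  x_2 = -0.600000 - (-0.216000)/6.080000 = -0.564474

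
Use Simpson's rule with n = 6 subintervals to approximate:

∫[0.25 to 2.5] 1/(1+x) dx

f(x) = 1/(1+x)
a = 0.25, b = 2.5, n = 6
h = (b - a)/n = 0.375000

Simpson's rule: (h/3)[f(x₀) + 4f(x₁) + 2f(x₂) + ... + f(xₙ)]

x_0 = 0.2500, f(x_0) = 0.800000, coefficient = 1
x_1 = 0.6250, f(x_1) = 0.615385, coefficient = 4
x_2 = 1.0000, f(x_2) = 0.500000, coefficient = 2
x_3 = 1.3750, f(x_3) = 0.421053, coefficient = 4
x_4 = 1.7500, f(x_4) = 0.363636, coefficient = 2
x_5 = 2.1250, f(x_5) = 0.320000, coefficient = 4
x_6 = 2.5000, f(x_6) = 0.285714, coefficient = 1

I ≈ (0.375000/3) × 8.238736 = 1.029842
Exact value: 1.029619
Error: 0.000223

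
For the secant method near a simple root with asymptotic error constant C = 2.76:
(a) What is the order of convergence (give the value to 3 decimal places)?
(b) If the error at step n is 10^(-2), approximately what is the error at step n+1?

(a) Secant method has superlinear convergence with order φ = (1+√5)/2 ≈ 1.618.
    This means |e_{n+1}| ≈ C|e_n|^1.618.

(b) With |e_n| = 10^(-2) and C = 2.76:
    |e_{n+1}| ≈ 2.76 × (10^(-2))^1.618 = 2.76 × 10^(-3.24)

(a) ≈ 1.618 (golden ratio); (b) |e_{n+1}| ≈ 1.603e-03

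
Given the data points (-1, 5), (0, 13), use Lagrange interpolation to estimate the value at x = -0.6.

Lagrange interpolation formula:
P(x) = Σ yᵢ × Lᵢ(x)
where Lᵢ(x) = Π_{j≠i} (x - xⱼ)/(xᵢ - xⱼ)

L_0(-0.6) = (-0.6 - 0)/(-1 - 0) = 0.600000
L_1(-0.6) = (-0.6 - (-1))/(0 - (-1)) = 0.400000

P(-0.6) = 5×L_0(-0.6) + 13×L_1(-0.6)
P(-0.6) = 8.200000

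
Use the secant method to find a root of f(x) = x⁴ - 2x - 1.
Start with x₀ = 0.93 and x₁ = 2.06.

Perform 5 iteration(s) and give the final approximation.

f(x) = x⁴ - 2x - 1
x₀ = 0.93, x₁ = 2.06

Secant formula: x_{n+1} = x_n - f(x_n)(x_n - x_{n-1})/(f(x_n) - f(x_{n-1}))

Iteration 1:
  f(0.930000) = -2.111948
  f(2.060000) = 12.888141
  x_2 = 2.060000 - 12.888141×(2.060000 - 0.930000)/(12.888141 - (-2.111948))
       = 1.089099
Iteration 2:
  f(2.060000) = 12.888141
  f(1.089099) = -1.771277
  x_3 = 1.089099 - (-1.771277)×(1.089099 - 2.060000)/(-1.771277 - 12.888141)
       = 1.206412
Iteration 3:
  f(1.089099) = -1.771277
  f(1.206412) = -1.294549
  x_4 = 1.206412 - (-1.294549)×(1.206412 - 1.089099)/(-1.294549 - (-1.771277))
       = 1.524972
Iteration 4:
  f(1.206412) = -1.294549
  f(1.524972) = 1.358195
  x_5 = 1.524972 - 1.358195×(1.524972 - 1.206412)/(1.358195 - (-1.294549))
       = 1.361871
Iteration 5:
  f(1.524972) = 1.358195
  f(1.361871) = -0.283861
  x_6 = 1.361871 - (-0.283861)×(1.361871 - 1.524972)/(-0.283861 - 1.358195)
       = 1.390066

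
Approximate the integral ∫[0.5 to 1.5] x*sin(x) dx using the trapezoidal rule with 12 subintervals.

f(x) = x*sin(x)
a = 0.5, b = 1.5, n = 12
h = (b - a)/n = 0.083333

Trapezoidal rule: (h/2)[f(x₀) + 2f(x₁) + 2f(x₂) + ... + f(xₙ)]

x_0 = 0.5000, f(x_0) = 0.239713, coefficient = 1
x_1 = 0.5833, f(x_1) = 0.321305, coefficient = 2
x_2 = 0.6667, f(x_2) = 0.412247, coefficient = 2
x_3 = 0.7500, f(x_3) = 0.511229, coefficient = 2
x_4 = 0.8333, f(x_4) = 0.616814, coefficient = 2
x_5 = 0.9167, f(x_5) = 0.727446, coefficient = 2
x_6 = 1.0000, f(x_6) = 0.841471, coefficient = 2
x_7 = 1.0833, f(x_7) = 0.957151, coefficient = 2
x_8 = 1.1667, f(x_8) = 1.072686, coefficient = 2
x_9 = 1.2500, f(x_9) = 1.186231, coefficient = 2
x_10 = 1.3333, f(x_10) = 1.295917, coefficient = 2
x_11 = 1.4167, f(x_11) = 1.399873, coefficient = 2
x_12 = 1.5000, f(x_12) = 1.496242, coefficient = 1

I ≈ (0.083333/2) × 20.420695 = 0.850862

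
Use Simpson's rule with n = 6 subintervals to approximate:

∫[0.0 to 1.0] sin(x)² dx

f(x) = sin(x)²
a = 0.0, b = 1.0, n = 6
h = (b - a)/n = 0.166667

Simpson's rule: (h/3)[f(x₀) + 4f(x₁) + 2f(x₂) + ... + f(xₙ)]

x_0 = 0.0000, f(x_0) = 0.000000, coefficient = 1
x_1 = 0.1667, f(x_1) = 0.027522, coefficient = 4
x_2 = 0.3333, f(x_2) = 0.107056, coefficient = 2
x_3 = 0.5000, f(x_3) = 0.229849, coefficient = 4
x_4 = 0.6667, f(x_4) = 0.382381, coefficient = 2
x_5 = 0.8333, f(x_5) = 0.547862, coefficient = 4
x_6 = 1.0000, f(x_6) = 0.708073, coefficient = 1

I ≈ (0.166667/3) × 4.907877 = 0.272660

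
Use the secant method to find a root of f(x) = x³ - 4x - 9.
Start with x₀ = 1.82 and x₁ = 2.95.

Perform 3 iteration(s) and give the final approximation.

f(x) = x³ - 4x - 9
x₀ = 1.82, x₁ = 2.95

Secant formula: x_{n+1} = x_n - f(x_n)(x_n - x_{n-1})/(f(x_n) - f(x_{n-1}))

Iteration 1:
  f(1.820000) = -10.251432
  f(2.950000) = 4.872375
  x_2 = 2.950000 - 4.872375×(2.950000 - 1.820000)/(4.872375 - (-10.251432))
       = 2.585953
Iteration 2:
  f(2.950000) = 4.872375
  f(2.585953) = -2.051156
  x_3 = 2.585953 - (-2.051156)×(2.585953 - 2.950000)/(-2.051156 - 4.872375)
       = 2.693805
Iteration 3:
  f(2.585953) = -2.051156
  f(2.693805) = -0.227398
  x_4 = 2.693805 - (-0.227398)×(2.693805 - 2.585953)/(-0.227398 - (-2.051156))
       = 2.707252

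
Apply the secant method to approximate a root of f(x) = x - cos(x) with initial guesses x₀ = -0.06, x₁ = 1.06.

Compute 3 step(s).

f(x) = x - cos(x)
x₀ = -0.06, x₁ = 1.06

Secant formula: x_{n+1} = x_n - f(x_n)(x_n - x_{n-1})/(f(x_n) - f(x_{n-1}))

Iteration 1:
  f(-0.060000) = -1.058201
  f(1.060000) = 0.571128
  x_2 = 1.060000 - 0.571128×(1.060000 - (-0.060000))/(0.571128 - (-1.058201))
       = 0.667407
Iteration 2:
  f(1.060000) = 0.571128
  f(0.667407) = -0.118023
  x_3 = 0.667407 - (-0.118023)×(0.667407 - 1.060000)/(-0.118023 - 0.571128)
       = 0.734642
Iteration 3:
  f(0.667407) = -0.118023
  f(0.734642) = -0.007430
  x_4 = 0.734642 - (-0.007430)×(0.734642 - 0.667407)/(-0.007430 - (-0.118023))
       = 0.739158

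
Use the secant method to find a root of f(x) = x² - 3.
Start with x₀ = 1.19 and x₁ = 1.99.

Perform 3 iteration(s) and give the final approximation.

f(x) = x² - 3
x₀ = 1.19, x₁ = 1.99

Secant formula: x_{n+1} = x_n - f(x_n)(x_n - x_{n-1})/(f(x_n) - f(x_{n-1}))

Iteration 1:
  f(1.190000) = -1.583900
  f(1.990000) = 0.960100
  x_2 = 1.990000 - 0.960100×(1.990000 - 1.190000)/(0.960100 - (-1.583900))
       = 1.688082
Iteration 2:
  f(1.990000) = 0.960100
  f(1.688082) = -0.150380
  x_3 = 1.688082 - (-0.150380)×(1.688082 - 1.990000)/(-0.150380 - 0.960100)
       = 1.728967
Iteration 3:
  f(1.688082) = -0.150380
  f(1.728967) = -0.010672
  x_4 = 1.728967 - (-0.010672)×(1.728967 - 1.688082)/(-0.010672 - (-0.150380))
       = 1.732090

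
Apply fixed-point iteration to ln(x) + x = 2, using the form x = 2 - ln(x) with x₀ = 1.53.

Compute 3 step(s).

Equation: ln(x) + x = 2
Fixed-point form: x = 2 - ln(x)
x₀ = 1.53

x_1 = g(1.530000) = 1.574732
x_2 = g(1.574732) = 1.545915
x_3 = g(1.545915) = 1.564384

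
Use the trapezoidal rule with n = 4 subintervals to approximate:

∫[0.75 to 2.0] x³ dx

f(x) = x³
a = 0.75, b = 2.0, n = 4
h = (b - a)/n = 0.312500

Trapezoidal rule: (h/2)[f(x₀) + 2f(x₁) + 2f(x₂) + ... + f(xₙ)]

x_0 = 0.7500, f(x_0) = 0.421875, coefficient = 1
x_1 = 1.0625, f(x_1) = 1.199463, coefficient = 2
x_2 = 1.3750, f(x_2) = 2.599609, coefficient = 2
x_3 = 1.6875, f(x_3) = 4.805420, coefficient = 2
x_4 = 2.0000, f(x_4) = 8.000000, coefficient = 1

I ≈ (0.312500/2) × 25.630859 = 4.004822
Exact value: 3.920898
Error: 0.083923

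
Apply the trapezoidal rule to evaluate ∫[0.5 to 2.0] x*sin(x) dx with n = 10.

f(x) = x*sin(x)
a = 0.5, b = 2.0, n = 10
h = (b - a)/n = 0.150000

Trapezoidal rule: (h/2)[f(x₀) + 2f(x₁) + 2f(x₂) + ... + f(xₙ)]

x_0 = 0.5000, f(x_0) = 0.239713, coefficient = 1
x_1 = 0.6500, f(x_1) = 0.393371, coefficient = 2
x_2 = 0.8000, f(x_2) = 0.573885, coefficient = 2
x_3 = 0.9500, f(x_3) = 0.772745, coefficient = 2
x_4 = 1.1000, f(x_4) = 0.980328, coefficient = 2
x_5 = 1.2500, f(x_5) = 1.186231, coefficient = 2
x_6 = 1.4000, f(x_6) = 1.379630, coefficient = 2
x_7 = 1.5500, f(x_7) = 1.549665, coefficient = 2
x_8 = 1.7000, f(x_8) = 1.685830, coefficient = 2
x_9 = 1.8500, f(x_9) = 1.778359, coefficient = 2
x_10 = 2.0000, f(x_10) = 1.818595, coefficient = 1

I ≈ (0.150000/2) × 22.658394 = 1.699380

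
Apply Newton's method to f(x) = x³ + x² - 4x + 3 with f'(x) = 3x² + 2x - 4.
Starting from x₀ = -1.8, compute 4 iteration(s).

f(x) = x³ + x² - 4x + 3
f'(x) = 3x² + 2x - 4
x₀ = -1.8

Newton-Raphson formula: x_{n+1} = x_n - f(x_n)/f'(x_n)

Iteration 1:
  f(-1.800000) = 7.608000
  f'(-1.800000) = 2.120000
  x_1 = -1.800000 - 7.608000/2.120000 = -5.388679
Iteration 2:
  f(-5.388679) = -102.883154
  f'(-5.388679) = 72.336234
  x_2 = -5.388679 - (-102.883154)/72.336234 = -3.966389
Iteration 3:
  f(-3.966389) = -27.802376
  f'(-3.966389) = 35.263937
  x_3 = -3.966389 - (-27.802376)/35.263937 = -3.177980
Iteration 4:
  f(-3.177980) = -6.284720
  f'(-3.177980) = 19.942717
  x_4 = -3.177980 - (-6.284720)/19.942717 = -2.862842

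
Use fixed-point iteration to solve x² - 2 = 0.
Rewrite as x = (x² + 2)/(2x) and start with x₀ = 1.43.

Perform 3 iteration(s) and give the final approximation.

Equation: x² - 2 = 0
Fixed-point form: x = (x² + 2)/(2x)
x₀ = 1.43

x_1 = g(1.430000) = 1.414301
x_2 = g(1.414301) = 1.414214
x_3 = g(1.414214) = 1.414214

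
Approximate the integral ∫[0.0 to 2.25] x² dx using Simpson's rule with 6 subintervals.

f(x) = x²
a = 0.0, b = 2.25, n = 6
h = (b - a)/n = 0.375000

Simpson's rule: (h/3)[f(x₀) + 4f(x₁) + 2f(x₂) + ... + f(xₙ)]

x_0 = 0.0000, f(x_0) = 0.000000, coefficient = 1
x_1 = 0.3750, f(x_1) = 0.140625, coefficient = 4
x_2 = 0.7500, f(x_2) = 0.562500, coefficient = 2
x_3 = 1.1250, f(x_3) = 1.265625, coefficient = 4
x_4 = 1.5000, f(x_4) = 2.250000, coefficient = 2
x_5 = 1.8750, f(x_5) = 3.515625, coefficient = 4
x_6 = 2.2500, f(x_6) = 5.062500, coefficient = 1

I ≈ (0.375000/3) × 30.375000 = 3.796875
Exact value: 3.796875
Error: 0.000000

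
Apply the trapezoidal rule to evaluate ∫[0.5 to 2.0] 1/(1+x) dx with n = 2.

f(x) = 1/(1+x)
a = 0.5, b = 2.0, n = 2
h = (b - a)/n = 0.750000

Trapezoidal rule: (h/2)[f(x₀) + 2f(x₁) + 2f(x₂) + ... + f(xₙ)]

x_0 = 0.5000, f(x_0) = 0.666667, coefficient = 1
x_1 = 1.2500, f(x_1) = 0.444444, coefficient = 2
x_2 = 2.0000, f(x_2) = 0.333333, coefficient = 1

I ≈ (0.750000/2) × 1.888889 = 0.708333
Exact value: 0.693147
Error: 0.015186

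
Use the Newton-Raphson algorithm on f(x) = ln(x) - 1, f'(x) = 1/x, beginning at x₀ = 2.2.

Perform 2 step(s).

f(x) = ln(x) - 1
f'(x) = 1/x
x₀ = 2.2

Newton-Raphson formula: x_{n+1} = x_n - f(x_n)/f'(x_n)

Iteration 1:
  f(2.200000) = -0.211543
  f'(2.200000) = 0.454545
  x_1 = 2.200000 - (-0.211543)/0.454545 = 2.665394
Iteration 2:
  f(2.665394) = -0.019648
  f'(2.665394) = 0.375179
  x_2 = 2.665394 - (-0.019648)/0.375179 = 2.717764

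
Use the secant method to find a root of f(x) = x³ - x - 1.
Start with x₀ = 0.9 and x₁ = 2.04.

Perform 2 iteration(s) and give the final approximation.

f(x) = x³ - x - 1
x₀ = 0.9, x₁ = 2.04

Secant formula: x_{n+1} = x_n - f(x_n)(x_n - x_{n-1})/(f(x_n) - f(x_{n-1}))

Iteration 1:
  f(0.900000) = -1.171000
  f(2.040000) = 5.449664
  x_2 = 2.040000 - 5.449664×(2.040000 - 0.900000)/(5.449664 - (-1.171000))
       = 1.101632
Iteration 2:
  f(2.040000) = 5.449664
  f(1.101632) = -0.764698
  x_3 = 1.101632 - (-0.764698)×(1.101632 - 2.040000)/(-0.764698 - 5.449664)
       = 1.217102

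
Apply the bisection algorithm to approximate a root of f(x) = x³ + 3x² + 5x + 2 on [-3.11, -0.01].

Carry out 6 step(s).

f(x) = x³ + 3x² + 5x + 2
Initial interval: [-3.11, -0.01]

Iteration 1:
  c_1 = (-3.110000 + (-0.010000))/2 = -1.560000
  f(c_1) = f(-1.560000) = -2.295616
  f(a) × f(c) ≥ 0, new interval: [-1.560000, -0.010000]
Iteration 2:
  c_2 = (-1.560000 + (-0.010000))/2 = -0.785000
  f(c_2) = f(-0.785000) = -0.560062
  f(a) × f(c) ≥ 0, new interval: [-0.785000, -0.010000]
Iteration 3:
  c_3 = (-0.785000 + (-0.010000))/2 = -0.397500
  f(c_3) = f(-0.397500) = 0.423711
  f(a) × f(c) < 0, new interval: [-0.785000, -0.397500]
Iteration 4:
  c_4 = (-0.785000 + (-0.397500))/2 = -0.591250
  f(c_4) = f(-0.591250) = -0.114207
  f(a) × f(c) ≥ 0, new interval: [-0.591250, -0.397500]
Iteration 5:
  c_5 = (-0.591250 + (-0.397500))/2 = -0.494375
  f(c_5) = f(-0.494375) = 0.140516
  f(a) × f(c) < 0, new interval: [-0.591250, -0.494375]
Iteration 6:
  c_6 = (-0.591250 + (-0.494375))/2 = -0.542812
  f(c_6) = f(-0.542812) = 0.009937
  f(a) × f(c) < 0, new interval: [-0.591250, -0.542812]

After 6 iteration(s), the approximation is c_6 = -0.542812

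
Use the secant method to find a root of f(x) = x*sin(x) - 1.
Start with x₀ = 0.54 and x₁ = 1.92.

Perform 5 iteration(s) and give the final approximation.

f(x) = x*sin(x) - 1
x₀ = 0.54, x₁ = 1.92

Secant formula: x_{n+1} = x_n - f(x_n)(x_n - x_{n-1})/(f(x_n) - f(x_{n-1}))

Iteration 1:
  f(0.540000) = -0.722367
  f(1.920000) = 0.804119
  x_2 = 1.920000 - 0.804119×(1.920000 - 0.540000)/(0.804119 - (-0.722367))
       = 1.193046
Iteration 2:
  f(1.920000) = 0.804119
  f(1.193046) = 0.108933
  x_3 = 1.193046 - 0.108933×(1.193046 - 1.920000)/(0.108933 - 0.804119)
       = 1.079136
Iteration 3:
  f(1.193046) = 0.108933
  f(1.079136) = -0.048688
  x_4 = 1.079136 - (-0.048688)×(1.079136 - 1.193046)/(-0.048688 - 0.108933)
       = 1.114322
Iteration 4:
  f(1.079136) = -0.048688
  f(1.114322) = 0.000229
  x_5 = 1.114322 - 0.000229×(1.114322 - 1.079136)/(0.000229 - (-0.048688))
       = 1.114157
Iteration 5:
  f(1.114322) = 0.000229
  f(1.114157) = 0.000000
  x_6 = 1.114157 - 0.000000×(1.114157 - 1.114322)/(0.000000 - 0.000229)
       = 1.114157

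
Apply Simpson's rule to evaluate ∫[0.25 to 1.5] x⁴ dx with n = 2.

f(x) = x⁴
a = 0.25, b = 1.5, n = 2
h = (b - a)/n = 0.625000

Simpson's rule: (h/3)[f(x₀) + 4f(x₁) + 2f(x₂) + ... + f(xₙ)]

x_0 = 0.2500, f(x_0) = 0.003906, coefficient = 1
x_1 = 0.8750, f(x_1) = 0.586182, coefficient = 4
x_2 = 1.5000, f(x_2) = 5.062500, coefficient = 1

I ≈ (0.625000/3) × 7.411133 = 1.543986
Exact value: 1.518555
Error: 0.025431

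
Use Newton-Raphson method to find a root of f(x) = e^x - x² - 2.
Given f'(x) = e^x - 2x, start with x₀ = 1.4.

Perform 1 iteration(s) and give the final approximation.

f(x) = e^x - x² - 2
f'(x) = e^x - 2x
x₀ = 1.4

Newton-Raphson formula: x_{n+1} = x_n - f(x_n)/f'(x_n)

Iteration 1:
  f(1.400000) = 0.095200
  f'(1.400000) = 1.255200
  x_1 = 1.400000 - 0.095200/1.255200 = 1.324156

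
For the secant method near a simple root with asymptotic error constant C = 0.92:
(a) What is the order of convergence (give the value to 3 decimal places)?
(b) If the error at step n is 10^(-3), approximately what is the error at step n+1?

(a) Secant method has superlinear convergence with order φ = (1+√5)/2 ≈ 1.618.
    This means |e_{n+1}| ≈ C|e_n|^1.618.

(b) With |e_n| = 10^(-3) and C = 0.92:
    |e_{n+1}| ≈ 0.92 × (10^(-3))^1.618 = 0.92 × 10^(-4.85)

(a) ≈ 1.618 (golden ratio); (b) |e_{n+1}| ≈ 1.287e-05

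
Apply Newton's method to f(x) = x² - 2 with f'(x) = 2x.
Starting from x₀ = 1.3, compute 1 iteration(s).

f(x) = x² - 2
f'(x) = 2x
x₀ = 1.3

Newton-Raphson formula: x_{n+1} = x_n - f(x_n)/f'(x_n)

Iteration 1:
  f(1.300000) = -0.310000
  f'(1.300000) = 2.600000
  x_1 = 1.300000 - (-0.310000)/2.600000 = 1.419231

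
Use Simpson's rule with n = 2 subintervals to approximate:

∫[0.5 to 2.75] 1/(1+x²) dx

f(x) = 1/(1+x²)
a = 0.5, b = 2.75, n = 2
h = (b - a)/n = 1.125000

Simpson's rule: (h/3)[f(x₀) + 4f(x₁) + 2f(x₂) + ... + f(xₙ)]

x_0 = 0.5000, f(x_0) = 0.800000, coefficient = 1
x_1 = 1.6250, f(x_1) = 0.274678, coefficient = 4
x_2 = 2.7500, f(x_2) = 0.116788, coefficient = 1

I ≈ (1.125000/3) × 2.015501 = 0.755813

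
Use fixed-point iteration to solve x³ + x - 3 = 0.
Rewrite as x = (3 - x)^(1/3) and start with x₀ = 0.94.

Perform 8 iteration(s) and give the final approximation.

Equation: x³ + x - 3 = 0
Fixed-point form: x = (3 - x)^(1/3)
x₀ = 0.94

x_1 = g(0.940000) = 1.272396
x_2 = g(1.272396) = 1.199908
x_3 = g(1.199908) = 1.216461
x_4 = g(1.216461) = 1.212721
x_5 = g(1.212721) = 1.213568
x_6 = g(1.213568) = 1.213376
x_7 = g(1.213376) = 1.213420
x_8 = g(1.213420) = 1.213410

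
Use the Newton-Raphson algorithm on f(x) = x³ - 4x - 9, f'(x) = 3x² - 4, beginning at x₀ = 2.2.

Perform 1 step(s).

f(x) = x³ - 4x - 9
f'(x) = 3x² - 4
x₀ = 2.2

Newton-Raphson formula: x_{n+1} = x_n - f(x_n)/f'(x_n)

Iteration 1:
  f(2.200000) = -7.152000
  f'(2.200000) = 10.520000
  x_1 = 2.200000 - (-7.152000)/10.520000 = 2.879848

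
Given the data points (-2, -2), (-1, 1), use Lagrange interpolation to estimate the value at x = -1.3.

Lagrange interpolation formula:
P(x) = Σ yᵢ × Lᵢ(x)
where Lᵢ(x) = Π_{j≠i} (x - xⱼ)/(xᵢ - xⱼ)

L_0(-1.3) = (-1.3 - (-1))/(-2 - (-1)) = 0.300000
L_1(-1.3) = (-1.3 - (-2))/(-1 - (-2)) = 0.700000

P(-1.3) = (-2)×L_0(-1.3) + 1×L_1(-1.3)
P(-1.3) = 0.100000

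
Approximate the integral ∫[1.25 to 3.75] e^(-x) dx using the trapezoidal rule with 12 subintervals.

f(x) = e^(-x)
a = 1.25, b = 3.75, n = 12
h = (b - a)/n = 0.208333

Trapezoidal rule: (h/2)[f(x₀) + 2f(x₁) + 2f(x₂) + ... + f(xₙ)]

x_0 = 1.2500, f(x_0) = 0.286505, coefficient = 1
x_1 = 1.4583, f(x_1) = 0.232624, coefficient = 2
x_2 = 1.6667, f(x_2) = 0.188876, coefficient = 2
x_3 = 1.8750, f(x_3) = 0.153355, coefficient = 2
x_4 = 2.0833, f(x_4) = 0.124514, coefficient = 2
x_5 = 2.2917, f(x_5) = 0.101098, coefficient = 2
x_6 = 2.5000, f(x_6) = 0.082085, coefficient = 2
x_7 = 2.7083, f(x_7) = 0.066648, coefficient = 2
x_8 = 2.9167, f(x_8) = 0.054114, coefficient = 2
x_9 = 3.1250, f(x_9) = 0.043937, coefficient = 2
x_10 = 3.3333, f(x_10) = 0.035674, coefficient = 2
x_11 = 3.5417, f(x_11) = 0.028965, coefficient = 2
x_12 = 3.7500, f(x_12) = 0.023518, coefficient = 1

I ≈ (0.208333/2) × 2.533801 = 0.263938
Exact value: 0.262987
Error: 0.000951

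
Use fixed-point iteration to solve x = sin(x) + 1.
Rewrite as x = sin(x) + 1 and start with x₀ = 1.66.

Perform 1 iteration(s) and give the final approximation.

Equation: x = sin(x) + 1
Fixed-point form: x = sin(x) + 1
x₀ = 1.66

x_1 = g(1.660000) = 1.996024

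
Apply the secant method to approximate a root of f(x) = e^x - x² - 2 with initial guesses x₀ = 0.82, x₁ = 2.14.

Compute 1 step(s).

f(x) = e^x - x² - 2
x₀ = 0.82, x₁ = 2.14

Secant formula: x_{n+1} = x_n - f(x_n)(x_n - x_{n-1})/(f(x_n) - f(x_{n-1}))

Iteration 1:
  f(0.820000) = -0.401900
  f(2.140000) = 1.919838
  x_2 = 2.140000 - 1.919838×(2.140000 - 0.820000)/(1.919838 - (-0.401900))
       = 1.048496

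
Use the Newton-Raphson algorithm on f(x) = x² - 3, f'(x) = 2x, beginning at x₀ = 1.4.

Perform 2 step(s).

f(x) = x² - 3
f'(x) = 2x
x₀ = 1.4

Newton-Raphson formula: x_{n+1} = x_n - f(x_n)/f'(x_n)

Iteration 1:
  f(1.400000) = -1.040000
  f'(1.400000) = 2.800000
  x_1 = 1.400000 - (-1.040000)/2.800000 = 1.771429
Iteration 2:
  f(1.771429) = 0.137959
  f'(1.771429) = 3.542857
  x_2 = 1.771429 - 0.137959/3.542857 = 1.732488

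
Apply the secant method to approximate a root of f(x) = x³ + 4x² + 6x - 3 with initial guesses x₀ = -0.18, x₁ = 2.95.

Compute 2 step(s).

f(x) = x³ + 4x² + 6x - 3
x₀ = -0.18, x₁ = 2.95

Secant formula: x_{n+1} = x_n - f(x_n)(x_n - x_{n-1})/(f(x_n) - f(x_{n-1}))

Iteration 1:
  f(-0.180000) = -3.956232
  f(2.950000) = 75.182375
  x_2 = 2.950000 - 75.182375×(2.950000 - (-0.180000))/(75.182375 - (-3.956232))
       = -0.023528
Iteration 2:
  f(2.950000) = 75.182375
  f(-0.023528) = -3.138965
  x_3 = -0.023528 - (-3.138965)×(-0.023528 - 2.950000)/(-3.138965 - 75.182375)
       = 0.095645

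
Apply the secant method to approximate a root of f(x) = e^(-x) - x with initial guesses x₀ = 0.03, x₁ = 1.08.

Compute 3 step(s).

f(x) = e^(-x) - x
x₀ = 0.03, x₁ = 1.08

Secant formula: x_{n+1} = x_n - f(x_n)(x_n - x_{n-1})/(f(x_n) - f(x_{n-1}))

Iteration 1:
  f(0.030000) = 0.940446
  f(1.080000) = -0.740404
  x_2 = 1.080000 - (-0.740404)×(1.080000 - 0.030000)/(-0.740404 - 0.940446)
       = 0.617481
Iteration 2:
  f(1.080000) = -0.740404
  f(0.617481) = -0.078180
  x_3 = 0.617481 - (-0.078180)×(0.617481 - 1.080000)/(-0.078180 - (-0.740404))
       = 0.562878
Iteration 3:
  f(0.617481) = -0.078180
  f(0.562878) = 0.006690
  x_4 = 0.562878 - 0.006690×(0.562878 - 0.617481)/(0.006690 - (-0.078180))
       = 0.567182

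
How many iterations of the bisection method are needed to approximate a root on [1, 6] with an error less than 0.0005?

We need (b-a)/2^n ≤ 0.0005
(6 - 1)/2^n ≤ 0.0005
5/2^n ≤ 0.0005
2^n ≥ 10000
n ≥ log₂(10000) = 13.29
n ≥ 14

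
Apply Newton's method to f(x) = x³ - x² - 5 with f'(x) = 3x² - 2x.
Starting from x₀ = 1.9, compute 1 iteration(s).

f(x) = x³ - x² - 5
f'(x) = 3x² - 2x
x₀ = 1.9

Newton-Raphson formula: x_{n+1} = x_n - f(x_n)/f'(x_n)

Iteration 1:
  f(1.900000) = -1.751000
  f'(1.900000) = 7.030000
  x_1 = 1.900000 - (-1.751000)/7.030000 = 2.149075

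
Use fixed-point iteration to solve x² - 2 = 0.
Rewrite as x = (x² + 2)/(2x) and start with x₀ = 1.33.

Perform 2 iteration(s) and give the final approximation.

Equation: x² - 2 = 0
Fixed-point form: x = (x² + 2)/(2x)
x₀ = 1.33

x_1 = g(1.330000) = 1.416880
x_2 = g(1.416880) = 1.414216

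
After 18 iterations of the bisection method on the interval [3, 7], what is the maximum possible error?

Bisection error bound: |error| ≤ (b-a)/2^n
|error| ≤ (7 - 3)/2^18 = 4/2^18
|error| ≤ 0.0000152588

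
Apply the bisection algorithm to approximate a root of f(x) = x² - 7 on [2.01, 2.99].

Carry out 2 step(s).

f(x) = x² - 7
Initial interval: [2.01, 2.99]

Iteration 1:
  c_1 = (2.010000 + 2.990000)/2 = 2.500000
  f(c_1) = f(2.500000) = -0.750000
  f(a) × f(c) ≥ 0, new interval: [2.500000, 2.990000]
Iteration 2:
  c_2 = (2.500000 + 2.990000)/2 = 2.745000
  f(c_2) = f(2.745000) = 0.535025
  f(a) × f(c) < 0, new interval: [2.500000, 2.745000]

After 2 iteration(s), the approximation is c_2 = 2.745000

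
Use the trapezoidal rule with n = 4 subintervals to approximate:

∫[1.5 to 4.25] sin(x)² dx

f(x) = sin(x)²
a = 1.5, b = 4.25, n = 4
h = (b - a)/n = 0.687500

Trapezoidal rule: (h/2)[f(x₀) + 2f(x₁) + 2f(x₂) + ... + f(xₙ)]

x_0 = 1.5000, f(x_0) = 0.994996, coefficient = 1
x_1 = 2.1875, f(x_1) = 0.665512, coefficient = 2
x_2 = 2.8750, f(x_2) = 0.069404, coefficient = 2
x_3 = 3.5625, f(x_3) = 0.166945, coefficient = 2
x_4 = 4.2500, f(x_4) = 0.801006, coefficient = 1

I ≈ (0.687500/2) × 3.599724 = 1.237405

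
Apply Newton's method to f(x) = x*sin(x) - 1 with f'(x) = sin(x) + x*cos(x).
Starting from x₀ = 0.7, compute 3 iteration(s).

f(x) = x*sin(x) - 1
f'(x) = sin(x) + x*cos(x)
x₀ = 0.7

Newton-Raphson formula: x_{n+1} = x_n - f(x_n)/f'(x_n)

Iteration 1:
  f(0.700000) = -0.549048
  f'(0.700000) = 1.179607
  x_1 = 0.700000 - (-0.549048)/1.179607 = 1.165450
Iteration 2:
  f(1.165450) = 0.071008
  f'(1.165450) = 1.378546
  x_2 = 1.165450 - 0.071008/1.378546 = 1.113940
Iteration 3:
  f(1.113940) = -0.000301
  f'(1.113940) = 1.388835
  x_3 = 1.113940 - (-0.000301)/1.388835 = 1.114157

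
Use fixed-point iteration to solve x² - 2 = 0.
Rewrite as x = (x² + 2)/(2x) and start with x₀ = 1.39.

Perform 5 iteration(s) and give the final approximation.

Equation: x² - 2 = 0
Fixed-point form: x = (x² + 2)/(2x)
x₀ = 1.39

x_1 = g(1.390000) = 1.414424
x_2 = g(1.414424) = 1.414214
x_3 = g(1.414214) = 1.414214
x_4 = g(1.414214) = 1.414214
x_5 = g(1.414214) = 1.414214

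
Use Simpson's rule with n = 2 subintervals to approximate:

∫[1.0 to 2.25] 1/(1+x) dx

f(x) = 1/(1+x)
a = 1.0, b = 2.25, n = 2
h = (b - a)/n = 0.625000

Simpson's rule: (h/3)[f(x₀) + 4f(x₁) + 2f(x₂) + ... + f(xₙ)]

x_0 = 1.0000, f(x_0) = 0.500000, coefficient = 1
x_1 = 1.6250, f(x_1) = 0.380952, coefficient = 4
x_2 = 2.2500, f(x_2) = 0.307692, coefficient = 1

I ≈ (0.625000/3) × 2.331502 = 0.485730
Exact value: 0.485508
Error: 0.000222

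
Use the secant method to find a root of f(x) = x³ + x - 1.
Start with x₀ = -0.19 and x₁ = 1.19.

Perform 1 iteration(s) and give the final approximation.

f(x) = x³ + x - 1
x₀ = -0.19, x₁ = 1.19

Secant formula: x_{n+1} = x_n - f(x_n)(x_n - x_{n-1})/(f(x_n) - f(x_{n-1}))

Iteration 1:
  f(-0.190000) = -1.196859
  f(1.190000) = 1.875159
  x_2 = 1.190000 - 1.875159×(1.190000 - (-0.190000))/(1.875159 - (-1.196859))
       = 0.347648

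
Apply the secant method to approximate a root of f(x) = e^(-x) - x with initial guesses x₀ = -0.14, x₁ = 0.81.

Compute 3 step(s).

f(x) = e^(-x) - x
x₀ = -0.14, x₁ = 0.81

Secant formula: x_{n+1} = x_n - f(x_n)(x_n - x_{n-1})/(f(x_n) - f(x_{n-1}))

Iteration 1:
  f(-0.140000) = 1.290274
  f(0.810000) = -0.365142
  x_2 = 0.810000 - (-0.365142)×(0.810000 - (-0.140000))/(-0.365142 - 1.290274)
       = 0.600455
Iteration 2:
  f(0.810000) = -0.365142
  f(0.600455) = -0.051892
  x_3 = 0.600455 - (-0.051892)×(0.600455 - 0.810000)/(-0.051892 - (-0.365142))
       = 0.565742
Iteration 3:
  f(0.600455) = -0.051892
  f(0.565742) = 0.002197
  x_4 = 0.565742 - 0.002197×(0.565742 - 0.600455)/(0.002197 - (-0.051892))
       = 0.567152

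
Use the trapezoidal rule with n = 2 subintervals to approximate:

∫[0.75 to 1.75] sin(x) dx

f(x) = sin(x)
a = 0.75, b = 1.75, n = 2
h = (b - a)/n = 0.500000

Trapezoidal rule: (h/2)[f(x₀) + 2f(x₁) + 2f(x₂) + ... + f(xₙ)]

x_0 = 0.7500, f(x_0) = 0.681639, coefficient = 1
x_1 = 1.2500, f(x_1) = 0.948985, coefficient = 2
x_2 = 1.7500, f(x_2) = 0.983986, coefficient = 1

I ≈ (0.500000/2) × 3.563594 = 0.890898
Exact value: 0.909935
Error: 0.019036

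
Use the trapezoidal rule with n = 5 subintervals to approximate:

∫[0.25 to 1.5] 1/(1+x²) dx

f(x) = 1/(1+x²)
a = 0.25, b = 1.5, n = 5
h = (b - a)/n = 0.250000

Trapezoidal rule: (h/2)[f(x₀) + 2f(x₁) + 2f(x₂) + ... + f(xₙ)]

x_0 = 0.2500, f(x_0) = 0.941176, coefficient = 1
x_1 = 0.5000, f(x_1) = 0.800000, coefficient = 2
x_2 = 0.7500, f(x_2) = 0.640000, coefficient = 2
x_3 = 1.0000, f(x_3) = 0.500000, coefficient = 2
x_4 = 1.2500, f(x_4) = 0.390244, coefficient = 2
x_5 = 1.5000, f(x_5) = 0.307692, coefficient = 1

I ≈ (0.250000/2) × 5.909357 = 0.738670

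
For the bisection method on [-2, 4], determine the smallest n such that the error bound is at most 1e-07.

We need (b-a)/2^n ≤ 1e-07
(4 - (-2))/2^n ≤ 1e-07
6/2^n ≤ 1e-07
2^n ≥ 60000000
n ≥ log₂(60000000) = 25.84
n ≥ 26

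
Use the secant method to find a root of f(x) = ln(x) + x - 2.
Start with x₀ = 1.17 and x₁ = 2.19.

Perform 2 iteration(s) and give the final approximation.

f(x) = ln(x) + x - 2
x₀ = 1.17, x₁ = 2.19

Secant formula: x_{n+1} = x_n - f(x_n)(x_n - x_{n-1})/(f(x_n) - f(x_{n-1}))

Iteration 1:
  f(1.170000) = -0.672996
  f(2.190000) = 0.973902
  x_2 = 2.190000 - 0.973902×(2.190000 - 1.170000)/(0.973902 - (-0.672996))
       = 1.586818
Iteration 2:
  f(2.190000) = 0.973902
  f(1.586818) = 0.048548
  x_3 = 1.586818 - 0.048548×(1.586818 - 2.190000)/(0.048548 - 0.973902)
       = 1.555172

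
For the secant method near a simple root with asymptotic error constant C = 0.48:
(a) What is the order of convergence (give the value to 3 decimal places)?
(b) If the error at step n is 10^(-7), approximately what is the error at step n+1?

(a) Secant method has superlinear convergence with order φ = (1+√5)/2 ≈ 1.618.
    This means |e_{n+1}| ≈ C|e_n|^1.618.

(b) With |e_n| = 10^(-7) and C = 0.48:
    |e_{n+1}| ≈ 0.48 × (10^(-7))^1.618 = 0.48 × 10^(-11.33)

(a) ≈ 1.618 (golden ratio); (b) |e_{n+1}| ≈ 2.265e-12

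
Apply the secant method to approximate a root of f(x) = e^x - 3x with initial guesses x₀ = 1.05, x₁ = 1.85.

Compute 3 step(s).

f(x) = e^x - 3x
x₀ = 1.05, x₁ = 1.85

Secant formula: x_{n+1} = x_n - f(x_n)(x_n - x_{n-1})/(f(x_n) - f(x_{n-1}))

Iteration 1:
  f(1.050000) = -0.292349
  f(1.850000) = 0.809820
  x_2 = 1.850000 - 0.809820×(1.850000 - 1.050000)/(0.809820 - (-0.292349))
       = 1.262199
Iteration 2:
  f(1.850000) = 0.809820
  f(1.262199) = -0.253415
  x_3 = 1.262199 - (-0.253415)×(1.262199 - 1.850000)/(-0.253415 - 0.809820)
       = 1.402297
Iteration 3:
  f(1.262199) = -0.253415
  f(1.402297) = -0.142365
  x_4 = 1.402297 - (-0.142365)×(1.402297 - 1.262199)/(-0.142365 - (-0.253415))
       = 1.581903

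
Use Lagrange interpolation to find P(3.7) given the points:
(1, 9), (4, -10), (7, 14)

Lagrange interpolation formula:
P(x) = Σ yᵢ × Lᵢ(x)
where Lᵢ(x) = Π_{j≠i} (x - xⱼ)/(xᵢ - xⱼ)

L_0(3.7) = (3.7 - 4)/(1 - 4) × (3.7 - 7)/(1 - 7) = 0.055000
L_1(3.7) = (3.7 - 1)/(4 - 1) × (3.7 - 7)/(4 - 7) = 0.990000
L_2(3.7) = (3.7 - 1)/(7 - 1) × (3.7 - 4)/(7 - 4) = -0.045000

P(3.7) = 9×L_0(3.7) + (-10)×L_1(3.7) + 14×L_2(3.7)
P(3.7) = -10.035000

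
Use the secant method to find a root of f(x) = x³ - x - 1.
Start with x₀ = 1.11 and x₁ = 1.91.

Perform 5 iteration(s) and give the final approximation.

f(x) = x³ - x - 1
x₀ = 1.11, x₁ = 1.91

Secant formula: x_{n+1} = x_n - f(x_n)(x_n - x_{n-1})/(f(x_n) - f(x_{n-1}))

Iteration 1:
  f(1.110000) = -0.742369
  f(1.910000) = 4.057871
  x_2 = 1.910000 - 4.057871×(1.910000 - 1.110000)/(4.057871 - (-0.742369))
       = 1.233722
Iteration 2:
  f(1.910000) = 4.057871
  f(1.233722) = -0.355911
  x_3 = 1.233722 - (-0.355911)×(1.233722 - 1.910000)/(-0.355911 - 4.057871)
       = 1.288255
Iteration 3:
  f(1.233722) = -0.355911
  f(1.288255) = -0.150268
  x_4 = 1.288255 - (-0.150268)×(1.288255 - 1.233722)/(-0.150268 - (-0.355911))
       = 1.328103
Iteration 4:
  f(1.288255) = -0.150268
  f(1.328103) = 0.014480
  x_5 = 1.328103 - 0.014480×(1.328103 - 1.288255)/(0.014480 - (-0.150268))
       = 1.324600
Iteration 5:
  f(1.328103) = 0.014480
  f(1.324600) = -0.000502
  x_6 = 1.324600 - (-0.000502)×(1.324600 - 1.328103)/(-0.000502 - 0.014480)
       = 1.324718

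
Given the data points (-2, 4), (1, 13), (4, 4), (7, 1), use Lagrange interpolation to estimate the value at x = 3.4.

Lagrange interpolation formula:
P(x) = Σ yᵢ × Lᵢ(x)
where Lᵢ(x) = Π_{j≠i} (x - xⱼ)/(xᵢ - xⱼ)

L_0(3.4) = (3.4 - 1)/(-2 - 1) × (3.4 - 4)/(-2 - 4) × (3.4 - 7)/(-2 - 7) = -0.032000
L_1(3.4) = (3.4 - (-2))/(1 - (-2)) × (3.4 - 4)/(1 - 4) × (3.4 - 7)/(1 - 7) = 0.216000
L_2(3.4) = (3.4 - (-2))/(4 - (-2)) × (3.4 - 1)/(4 - 1) × (3.4 - 7)/(4 - 7) = 0.864000
L_3(3.4) = (3.4 - (-2))/(7 - (-2)) × (3.4 - 1)/(7 - 1) × (3.4 - 4)/(7 - 4) = -0.048000

P(3.4) = 4×L_0(3.4) + 13×L_1(3.4) + 4×L_2(3.4) + 1×L_3(3.4)
P(3.4) = 6.088000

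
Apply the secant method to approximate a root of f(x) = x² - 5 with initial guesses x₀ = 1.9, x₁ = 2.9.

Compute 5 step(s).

f(x) = x² - 5
x₀ = 1.9, x₁ = 2.9

Secant formula: x_{n+1} = x_n - f(x_n)(x_n - x_{n-1})/(f(x_n) - f(x_{n-1}))

Iteration 1:
  f(1.900000) = -1.390000
  f(2.900000) = 3.410000
  x_2 = 2.900000 - 3.410000×(2.900000 - 1.900000)/(3.410000 - (-1.390000))
       = 2.189583
Iteration 2:
  f(2.900000) = 3.410000
  f(2.189583) = -0.205725
  x_3 = 2.189583 - (-0.205725)×(2.189583 - 2.900000)/(-0.205725 - 3.410000)
       = 2.230004
Iteration 3:
  f(2.189583) = -0.205725
  f(2.230004) = -0.027082
  x_4 = 2.230004 - (-0.027082)×(2.230004 - 2.189583)/(-0.027082 - (-0.205725))
       = 2.236132
Iteration 4:
  f(2.230004) = -0.027082
  f(2.236132) = 0.000285
  x_5 = 2.236132 - 0.000285×(2.236132 - 2.230004)/(0.000285 - (-0.027082))
       = 2.236068
Iteration 5:
  f(2.236132) = 0.000285
  f(2.236068) = 0.000000
  x_6 = 2.236068 - 0.000000×(2.236068 - 2.236132)/(0.000000 - 0.000285)
       = 2.236068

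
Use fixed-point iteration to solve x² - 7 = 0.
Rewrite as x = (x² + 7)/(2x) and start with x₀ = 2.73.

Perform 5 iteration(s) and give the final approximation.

Equation: x² - 7 = 0
Fixed-point form: x = (x² + 7)/(2x)
x₀ = 2.73

x_1 = g(2.730000) = 2.647051
x_2 = g(2.647051) = 2.645752
x_3 = g(2.645752) = 2.645751
x_4 = g(2.645751) = 2.645751
x_5 = g(2.645751) = 2.645751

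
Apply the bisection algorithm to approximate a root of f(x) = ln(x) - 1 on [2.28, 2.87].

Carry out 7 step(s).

f(x) = ln(x) - 1
Initial interval: [2.28, 2.87]

Iteration 1:
  c_1 = (2.280000 + 2.870000)/2 = 2.575000
  f(c_1) = f(2.575000) = -0.054150
  f(a) × f(c) ≥ 0, new interval: [2.575000, 2.870000]
Iteration 2:
  c_2 = (2.575000 + 2.870000)/2 = 2.722500
  f(c_2) = f(2.722500) = 0.001551
  f(a) × f(c) < 0, new interval: [2.575000, 2.722500]
Iteration 3:
  c_3 = (2.575000 + 2.722500)/2 = 2.648750
  f(c_3) = f(2.648750) = -0.025912
  f(a) × f(c) ≥ 0, new interval: [2.648750, 2.722500]
Iteration 4:
  c_4 = (2.648750 + 2.722500)/2 = 2.685625
  f(c_4) = f(2.685625) = -0.012087
  f(a) × f(c) ≥ 0, new interval: [2.685625, 2.722500]
Iteration 5:
  c_5 = (2.685625 + 2.722500)/2 = 2.704063
  f(c_5) = f(2.704063) = -0.005245
  f(a) × f(c) ≥ 0, new interval: [2.704063, 2.722500]
Iteration 6:
  c_6 = (2.704063 + 2.722500)/2 = 2.713281
  f(c_6) = f(2.713281) = -0.001841
  f(a) × f(c) ≥ 0, new interval: [2.713281, 2.722500]
Iteration 7:
  c_7 = (2.713281 + 2.722500)/2 = 2.717891
  f(c_7) = f(2.717891) = -0.000144
  f(a) × f(c) ≥ 0, new interval: [2.717891, 2.722500]

After 7 iteration(s), the approximation is c_7 = 2.717891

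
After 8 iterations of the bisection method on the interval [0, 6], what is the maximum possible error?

Bisection error bound: |error| ≤ (b-a)/2^n
|error| ≤ (6 - 0)/2^8 = 6/2^8
|error| ≤ 0.0234375000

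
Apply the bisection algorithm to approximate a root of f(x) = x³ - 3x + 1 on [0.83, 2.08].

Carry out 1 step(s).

f(x) = x³ - 3x + 1
Initial interval: [0.83, 2.08]

Iteration 1:
  c_1 = (0.830000 + 2.080000)/2 = 1.455000
  f(c_1) = f(1.455000) = -0.284729
  f(a) × f(c) ≥ 0, new interval: [1.455000, 2.080000]

After 1 iteration(s), the approximation is c_1 = 1.455000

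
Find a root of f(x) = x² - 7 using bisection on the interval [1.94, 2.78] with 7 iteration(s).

f(x) = x² - 7
Initial interval: [1.94, 2.78]

Iteration 1:
  c_1 = (1.940000 + 2.780000)/2 = 2.360000
  f(c_1) = f(2.360000) = -1.430400
  f(a) × f(c) ≥ 0, new interval: [2.360000, 2.780000]
Iteration 2:
  c_2 = (2.360000 + 2.780000)/2 = 2.570000
  f(c_2) = f(2.570000) = -0.395100
  f(a) × f(c) ≥ 0, new interval: [2.570000, 2.780000]
Iteration 3:
  c_3 = (2.570000 + 2.780000)/2 = 2.675000
  f(c_3) = f(2.675000) = 0.155625
  f(a) × f(c) < 0, new interval: [2.570000, 2.675000]
Iteration 4:
  c_4 = (2.570000 + 2.675000)/2 = 2.622500
  f(c_4) = f(2.622500) = -0.122494
  f(a) × f(c) ≥ 0, new interval: [2.622500, 2.675000]
Iteration 5:
  c_5 = (2.622500 + 2.675000)/2 = 2.648750
  f(c_5) = f(2.648750) = 0.015877
  f(a) × f(c) < 0, new interval: [2.622500, 2.648750]
Iteration 6:
  c_6 = (2.622500 + 2.648750)/2 = 2.635625
  f(c_6) = f(2.635625) = -0.053481
  f(a) × f(c) ≥ 0, new interval: [2.635625, 2.648750]
Iteration 7:
  c_7 = (2.635625 + 2.648750)/2 = 2.642187
  f(c_7) = f(2.642187) = -0.018845
  f(a) × f(c) ≥ 0, new interval: [2.642187, 2.648750]

After 7 iteration(s), the approximation is c_7 = 2.642187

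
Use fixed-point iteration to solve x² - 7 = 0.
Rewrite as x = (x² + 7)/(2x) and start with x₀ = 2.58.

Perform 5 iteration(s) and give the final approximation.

Equation: x² - 7 = 0
Fixed-point form: x = (x² + 7)/(2x)
x₀ = 2.58

x_1 = g(2.580000) = 2.646589
x_2 = g(2.646589) = 2.645751
x_3 = g(2.645751) = 2.645751
x_4 = g(2.645751) = 2.645751
x_5 = g(2.645751) = 2.645751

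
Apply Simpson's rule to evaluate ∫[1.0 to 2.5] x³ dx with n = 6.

f(x) = x³
a = 1.0, b = 2.5, n = 6
h = (b - a)/n = 0.250000

Simpson's rule: (h/3)[f(x₀) + 4f(x₁) + 2f(x₂) + ... + f(xₙ)]

x_0 = 1.0000, f(x_0) = 1.000000, coefficient = 1
x_1 = 1.2500, f(x_1) = 1.953125, coefficient = 4
x_2 = 1.5000, f(x_2) = 3.375000, coefficient = 2
x_3 = 1.7500, f(x_3) = 5.359375, coefficient = 4
x_4 = 2.0000, f(x_4) = 8.000000, coefficient = 2
x_5 = 2.2500, f(x_5) = 11.390625, coefficient = 4
x_6 = 2.5000, f(x_6) = 15.625000, coefficient = 1

I ≈ (0.250000/3) × 114.187500 = 9.515625
Exact value: 9.515625
Error: 0.000000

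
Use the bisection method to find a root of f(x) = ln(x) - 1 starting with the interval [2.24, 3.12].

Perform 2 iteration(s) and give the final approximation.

f(x) = ln(x) - 1
Initial interval: [2.24, 3.12]

Iteration 1:
  c_1 = (2.240000 + 3.120000)/2 = 2.680000
  f(c_1) = f(2.680000) = -0.014183
  f(a) × f(c) ≥ 0, new interval: [2.680000, 3.120000]
Iteration 2:
  c_2 = (2.680000 + 3.120000)/2 = 2.900000
  f(c_2) = f(2.900000) = 0.064711
  f(a) × f(c) < 0, new interval: [2.680000, 2.900000]

After 2 iteration(s), the approximation is c_2 = 2.900000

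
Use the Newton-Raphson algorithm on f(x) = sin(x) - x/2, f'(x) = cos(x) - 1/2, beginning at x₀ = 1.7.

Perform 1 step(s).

f(x) = sin(x) - x/2
f'(x) = cos(x) - 1/2
x₀ = 1.7

Newton-Raphson formula: x_{n+1} = x_n - f(x_n)/f'(x_n)

Iteration 1:
  f(1.700000) = 0.141665
  f'(1.700000) = -0.628844
  x_1 = 1.700000 - 0.141665/(-0.628844) = 1.925278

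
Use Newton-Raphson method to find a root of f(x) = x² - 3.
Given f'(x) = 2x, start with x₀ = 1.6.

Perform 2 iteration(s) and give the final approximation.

f(x) = x² - 3
f'(x) = 2x
x₀ = 1.6

Newton-Raphson formula: x_{n+1} = x_n - f(x_n)/f'(x_n)

Iteration 1:
  f(1.600000) = -0.440000
  f'(1.600000) = 3.200000
  x_1 = 1.600000 - (-0.440000)/3.200000 = 1.737500
Iteration 2:
  f(1.737500) = 0.018906
  f'(1.737500) = 3.475000
  x_2 = 1.737500 - 0.018906/3.475000 = 1.732059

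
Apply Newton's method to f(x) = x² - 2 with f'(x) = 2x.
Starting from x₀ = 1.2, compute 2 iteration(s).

f(x) = x² - 2
f'(x) = 2x
x₀ = 1.2

Newton-Raphson formula: x_{n+1} = x_n - f(x_n)/f'(x_n)

Iteration 1:
  f(1.200000) = -0.560000
  f'(1.200000) = 2.400000
  x_1 = 1.200000 - (-0.560000)/2.400000 = 1.433333
Iteration 2:
  f(1.433333) = 0.054444
  f'(1.433333) = 2.866667
  x_2 = 1.433333 - 0.054444/2.866667 = 1.414341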